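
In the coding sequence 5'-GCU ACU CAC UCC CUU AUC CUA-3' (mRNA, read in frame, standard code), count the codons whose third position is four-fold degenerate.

5

Codon 1 GCU (Ala): third position 4-fold.
Codon 2 ACU (Thr): third position 4-fold.
Codon 3 CAC (His): third position 2-fold.
Codon 4 UCC (Ser): third position 4-fold.
Codon 5 CUU (Leu): third position 4-fold.
Codon 6 AUC (Ile): third position 3-fold.
Codon 7 CUA (Leu): third position 4-fold.
Four-fold degenerate third positions: 5.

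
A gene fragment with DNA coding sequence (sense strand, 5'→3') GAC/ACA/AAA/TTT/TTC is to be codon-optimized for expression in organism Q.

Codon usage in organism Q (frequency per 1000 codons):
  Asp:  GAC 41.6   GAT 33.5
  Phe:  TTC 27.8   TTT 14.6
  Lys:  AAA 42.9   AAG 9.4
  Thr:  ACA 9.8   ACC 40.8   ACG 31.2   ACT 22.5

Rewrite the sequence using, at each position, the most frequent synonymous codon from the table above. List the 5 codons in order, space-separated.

Codon 1 (Asp): best is GAC at 41.6.
Codon 2 (Thr): best is ACC at 40.8.
Codon 3 (Lys): best is AAA at 42.9.
Codon 4 (Phe): best is TTC at 27.8.
Codon 5 (Phe): best is TTC at 27.8.

GAC ACC AAA TTC TTC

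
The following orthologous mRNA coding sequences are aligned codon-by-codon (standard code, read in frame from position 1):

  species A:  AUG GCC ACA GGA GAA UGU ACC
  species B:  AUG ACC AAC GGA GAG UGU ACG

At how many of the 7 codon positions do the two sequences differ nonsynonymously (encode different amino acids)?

Codon 1: AUG Met / AUG Met — identical.
Codon 2: GCC Ala / ACC Thr — nonsynonymous.
Codon 3: ACA Thr / AAC Asn — nonsynonymous.
Codon 4: GGA Gly / GGA Gly — identical.
Codon 5: GAA Glu / GAG Glu — synonymous.
Codon 6: UGU Cys / UGU Cys — identical.
Codon 7: ACC Thr / ACG Thr — synonymous.
Nonsynonymous differences: 2.

2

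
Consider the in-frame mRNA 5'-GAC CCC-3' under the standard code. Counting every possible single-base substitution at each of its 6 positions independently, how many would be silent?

Codon 1 (GAC, Asp): 1 synonymous substitution.
Codon 2 (CCC, Pro): 3 synonymous substitutions.
Total: 1 + 3 = 4.

4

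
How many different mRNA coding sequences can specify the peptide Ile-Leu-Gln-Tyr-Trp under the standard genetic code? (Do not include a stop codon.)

72

Ile: 3 codons.
Leu: 6 codons.
Gln: 2 codons.
Tyr: 2 codons.
Trp: 1 codon.
3 × 6 × 2 × 2 × 1 = 72.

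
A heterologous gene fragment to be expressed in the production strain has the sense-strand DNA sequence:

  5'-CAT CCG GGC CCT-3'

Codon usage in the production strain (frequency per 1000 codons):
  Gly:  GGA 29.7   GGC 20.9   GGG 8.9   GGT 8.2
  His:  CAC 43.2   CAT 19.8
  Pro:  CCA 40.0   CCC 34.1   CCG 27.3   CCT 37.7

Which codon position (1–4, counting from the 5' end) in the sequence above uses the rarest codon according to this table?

1

Codon 1 CAT (His): 19.8 per 1000.
Codon 2 CCG (Pro): 27.3 per 1000.
Codon 3 GGC (Gly): 20.9 per 1000.
Codon 4 CCT (Pro): 37.7 per 1000.
Lowest frequency is 19.8 at codon 1.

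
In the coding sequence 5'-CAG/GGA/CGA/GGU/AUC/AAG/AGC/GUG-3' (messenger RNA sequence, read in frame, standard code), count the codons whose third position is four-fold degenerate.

Codon 1 CAG (Gln): third position 2-fold.
Codon 2 GGA (Gly): third position 4-fold.
Codon 3 CGA (Arg): third position 4-fold.
Codon 4 GGU (Gly): third position 4-fold.
Codon 5 AUC (Ile): third position 3-fold.
Codon 6 AAG (Lys): third position 2-fold.
Codon 7 AGC (Ser): third position 2-fold.
Codon 8 GUG (Val): third position 4-fold.
Four-fold degenerate third positions: 4.

4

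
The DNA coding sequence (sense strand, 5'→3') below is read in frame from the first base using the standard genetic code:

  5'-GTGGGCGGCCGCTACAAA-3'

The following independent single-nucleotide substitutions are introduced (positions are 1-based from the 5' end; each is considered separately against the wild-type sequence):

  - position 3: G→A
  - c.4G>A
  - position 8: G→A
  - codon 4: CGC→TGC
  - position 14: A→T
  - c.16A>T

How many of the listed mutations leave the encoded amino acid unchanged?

1

Codon 1: GTG (Val) → GTA (Val) — synonymous.
Codon 2: GGC (Gly) → AGC (Ser) — missense.
Codon 3: GGC (Gly) → GAC (Asp) — missense.
Codon 4: CGC (Arg) → TGC (Cys) — missense.
Codon 5: TAC (Tyr) → TTC (Phe) — missense.
Codon 6: AAA (Lys) → TAA (Stop) — nonsense.
Synonymous: 1 of 6.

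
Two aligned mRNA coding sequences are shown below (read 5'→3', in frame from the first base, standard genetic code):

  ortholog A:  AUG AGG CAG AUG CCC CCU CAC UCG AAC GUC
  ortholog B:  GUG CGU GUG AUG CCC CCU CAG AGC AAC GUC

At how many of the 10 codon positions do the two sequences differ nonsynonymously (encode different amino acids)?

3

Codon 1: AUG Met / GUG Val — nonsynonymous.
Codon 2: AGG Arg / CGU Arg — synonymous.
Codon 3: CAG Gln / GUG Val — nonsynonymous.
Codon 4: AUG Met / AUG Met — identical.
Codon 5: CCC Pro / CCC Pro — identical.
Codon 6: CCU Pro / CCU Pro — identical.
Codon 7: CAC His / CAG Gln — nonsynonymous.
Codon 8: UCG Ser / AGC Ser — synonymous.
Codon 9: AAC Asn / AAC Asn — identical.
Codon 10: GUC Val / GUC Val — identical.
Nonsynonymous differences: 3.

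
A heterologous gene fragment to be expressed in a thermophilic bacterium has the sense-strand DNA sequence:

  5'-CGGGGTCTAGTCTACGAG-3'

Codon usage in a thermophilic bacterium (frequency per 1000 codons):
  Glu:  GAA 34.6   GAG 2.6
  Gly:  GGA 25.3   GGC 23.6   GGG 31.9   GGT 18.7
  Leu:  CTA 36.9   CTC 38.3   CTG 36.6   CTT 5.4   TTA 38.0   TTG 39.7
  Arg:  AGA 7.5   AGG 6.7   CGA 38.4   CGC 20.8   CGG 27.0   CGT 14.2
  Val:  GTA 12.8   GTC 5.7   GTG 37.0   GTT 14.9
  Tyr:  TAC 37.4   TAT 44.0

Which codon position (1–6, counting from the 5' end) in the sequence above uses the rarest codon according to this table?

Codon 1 CGG (Arg): 27.0 per 1000.
Codon 2 GGT (Gly): 18.7 per 1000.
Codon 3 CTA (Leu): 36.9 per 1000.
Codon 4 GTC (Val): 5.7 per 1000.
Codon 5 TAC (Tyr): 37.4 per 1000.
Codon 6 GAG (Glu): 2.6 per 1000.
Lowest frequency is 2.6 at codon 6.

6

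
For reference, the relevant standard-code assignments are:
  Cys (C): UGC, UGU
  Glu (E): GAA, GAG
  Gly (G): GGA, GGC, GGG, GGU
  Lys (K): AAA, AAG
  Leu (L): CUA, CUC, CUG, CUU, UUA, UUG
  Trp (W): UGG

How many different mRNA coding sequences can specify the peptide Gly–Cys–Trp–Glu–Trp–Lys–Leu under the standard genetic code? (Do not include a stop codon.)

Gly: 4 codons.
Cys: 2 codons.
Trp: 1 codon.
Glu: 2 codons.
Trp: 1 codon.
Lys: 2 codons.
Leu: 6 codons.
4 × 2 × 1 × 2 × 1 × 2 × 6 = 192.

192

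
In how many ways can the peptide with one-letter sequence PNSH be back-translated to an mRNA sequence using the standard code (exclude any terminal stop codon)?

Pro: 4 codons.
Asn: 2 codons.
Ser: 6 codons.
His: 2 codons.
4 × 2 × 6 × 2 = 96.

96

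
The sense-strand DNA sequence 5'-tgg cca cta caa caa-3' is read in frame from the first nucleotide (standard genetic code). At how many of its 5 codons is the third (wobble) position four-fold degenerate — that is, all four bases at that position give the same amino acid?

2

Codon 1 TGG (Trp): third position 1-fold.
Codon 2 CCA (Pro): third position 4-fold.
Codon 3 CTA (Leu): third position 4-fold.
Codon 4 CAA (Gln): third position 2-fold.
Codon 5 CAA (Gln): third position 2-fold.
Four-fold degenerate third positions: 2.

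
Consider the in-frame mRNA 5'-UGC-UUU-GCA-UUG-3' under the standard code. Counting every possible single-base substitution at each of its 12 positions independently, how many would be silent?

7

Codon 1 (UGC, Cys): 1 synonymous substitution.
Codon 2 (UUU, Phe): 1 synonymous substitution.
Codon 3 (GCA, Ala): 3 synonymous substitutions.
Codon 4 (UUG, Leu): 2 synonymous substitutions.
Total: 1 + 1 + 3 + 2 = 7.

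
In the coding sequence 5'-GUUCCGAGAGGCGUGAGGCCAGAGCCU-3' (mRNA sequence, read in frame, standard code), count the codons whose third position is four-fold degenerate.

Codon 1 GUU (Val): third position 4-fold.
Codon 2 CCG (Pro): third position 4-fold.
Codon 3 AGA (Arg): third position 2-fold.
Codon 4 GGC (Gly): third position 4-fold.
Codon 5 GUG (Val): third position 4-fold.
Codon 6 AGG (Arg): third position 2-fold.
Codon 7 CCA (Pro): third position 4-fold.
Codon 8 GAG (Glu): third position 2-fold.
Codon 9 CCU (Pro): third position 4-fold.
Four-fold degenerate third positions: 6.

6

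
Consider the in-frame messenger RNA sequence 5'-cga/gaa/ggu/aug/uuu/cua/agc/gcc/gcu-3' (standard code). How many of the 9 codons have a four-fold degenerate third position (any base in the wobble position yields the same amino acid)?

Codon 1 CGA (Arg): third position 4-fold.
Codon 2 GAA (Glu): third position 2-fold.
Codon 3 GGU (Gly): third position 4-fold.
Codon 4 AUG (Met): third position 1-fold.
Codon 5 UUU (Phe): third position 2-fold.
Codon 6 CUA (Leu): third position 4-fold.
Codon 7 AGC (Ser): third position 2-fold.
Codon 8 GCC (Ala): third position 4-fold.
Codon 9 GCU (Ala): third position 4-fold.
Four-fold degenerate third positions: 5.

5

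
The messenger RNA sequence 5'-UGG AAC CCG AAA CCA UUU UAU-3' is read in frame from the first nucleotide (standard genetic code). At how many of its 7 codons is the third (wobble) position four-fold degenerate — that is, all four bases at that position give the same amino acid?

2

Codon 1 UGG (Trp): third position 1-fold.
Codon 2 AAC (Asn): third position 2-fold.
Codon 3 CCG (Pro): third position 4-fold.
Codon 4 AAA (Lys): third position 2-fold.
Codon 5 CCA (Pro): third position 4-fold.
Codon 6 UUU (Phe): third position 2-fold.
Codon 7 UAU (Tyr): third position 2-fold.
Four-fold degenerate third positions: 2.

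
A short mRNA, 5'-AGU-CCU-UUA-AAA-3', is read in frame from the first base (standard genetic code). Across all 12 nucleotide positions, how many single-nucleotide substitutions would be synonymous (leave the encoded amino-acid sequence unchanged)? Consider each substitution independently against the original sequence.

Codon 1 (AGU, Ser): 1 synonymous substitution.
Codon 2 (CCU, Pro): 3 synonymous substitutions.
Codon 3 (UUA, Leu): 2 synonymous substitutions.
Codon 4 (AAA, Lys): 1 synonymous substitution.
Total: 1 + 3 + 2 + 1 = 7.

7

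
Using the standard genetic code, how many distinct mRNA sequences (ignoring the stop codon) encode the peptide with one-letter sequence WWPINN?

Trp: 1 codon.
Trp: 1 codon.
Pro: 4 codons.
Ile: 3 codons.
Asn: 2 codons.
Asn: 2 codons.
1 × 1 × 4 × 3 × 2 × 2 = 48.

48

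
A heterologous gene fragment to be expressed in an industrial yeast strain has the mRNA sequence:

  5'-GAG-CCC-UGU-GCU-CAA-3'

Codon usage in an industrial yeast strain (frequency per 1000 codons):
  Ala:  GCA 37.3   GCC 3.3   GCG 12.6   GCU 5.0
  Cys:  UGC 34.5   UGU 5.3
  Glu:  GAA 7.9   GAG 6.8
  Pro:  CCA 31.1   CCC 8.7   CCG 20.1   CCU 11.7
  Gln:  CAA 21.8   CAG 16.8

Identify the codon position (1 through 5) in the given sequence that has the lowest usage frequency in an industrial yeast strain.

Codon 1 GAG (Glu): 6.8 per 1000.
Codon 2 CCC (Pro): 8.7 per 1000.
Codon 3 UGU (Cys): 5.3 per 1000.
Codon 4 GCU (Ala): 5.0 per 1000.
Codon 5 CAA (Gln): 21.8 per 1000.
Lowest frequency is 5.0 at codon 4.

4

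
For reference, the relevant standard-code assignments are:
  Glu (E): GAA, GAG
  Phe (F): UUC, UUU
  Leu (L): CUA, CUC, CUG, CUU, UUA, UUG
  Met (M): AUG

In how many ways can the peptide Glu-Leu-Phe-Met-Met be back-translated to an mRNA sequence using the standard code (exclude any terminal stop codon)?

24

Glu: 2 codons.
Leu: 6 codons.
Phe: 2 codons.
Met: 1 codon.
Met: 1 codon.
2 × 6 × 2 × 1 × 1 = 24.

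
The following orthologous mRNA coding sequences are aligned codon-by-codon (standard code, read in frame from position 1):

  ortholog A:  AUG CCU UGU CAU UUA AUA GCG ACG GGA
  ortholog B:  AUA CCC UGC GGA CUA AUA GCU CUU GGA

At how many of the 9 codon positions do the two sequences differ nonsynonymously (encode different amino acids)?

Codon 1: AUG Met / AUA Ile — nonsynonymous.
Codon 2: CCU Pro / CCC Pro — synonymous.
Codon 3: UGU Cys / UGC Cys — synonymous.
Codon 4: CAU His / GGA Gly — nonsynonymous.
Codon 5: UUA Leu / CUA Leu — synonymous.
Codon 6: AUA Ile / AUA Ile — identical.
Codon 7: GCG Ala / GCU Ala — synonymous.
Codon 8: ACG Thr / CUU Leu — nonsynonymous.
Codon 9: GGA Gly / GGA Gly — identical.
Nonsynonymous differences: 3.

3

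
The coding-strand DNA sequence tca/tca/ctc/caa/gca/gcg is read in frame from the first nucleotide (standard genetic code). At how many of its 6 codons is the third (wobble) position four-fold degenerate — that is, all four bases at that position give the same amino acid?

Codon 1 TCA (Ser): third position 4-fold.
Codon 2 TCA (Ser): third position 4-fold.
Codon 3 CTC (Leu): third position 4-fold.
Codon 4 CAA (Gln): third position 2-fold.
Codon 5 GCA (Ala): third position 4-fold.
Codon 6 GCG (Ala): third position 4-fold.
Four-fold degenerate third positions: 5.

5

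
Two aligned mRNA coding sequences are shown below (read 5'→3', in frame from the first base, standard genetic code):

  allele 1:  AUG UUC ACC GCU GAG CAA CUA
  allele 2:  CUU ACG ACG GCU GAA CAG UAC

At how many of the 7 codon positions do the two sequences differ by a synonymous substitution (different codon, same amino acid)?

Codon 1: AUG Met / CUU Leu — nonsynonymous.
Codon 2: UUC Phe / ACG Thr — nonsynonymous.
Codon 3: ACC Thr / ACG Thr — synonymous.
Codon 4: GCU Ala / GCU Ala — identical.
Codon 5: GAG Glu / GAA Glu — synonymous.
Codon 6: CAA Gln / CAG Gln — synonymous.
Codon 7: CUA Leu / UAC Tyr — nonsynonymous.
Synonymous differences: 3.

3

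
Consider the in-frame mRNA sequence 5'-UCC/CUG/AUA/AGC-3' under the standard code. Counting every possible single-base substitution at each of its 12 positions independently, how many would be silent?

10

Codon 1 (UCC, Ser): 3 synonymous substitutions.
Codon 2 (CUG, Leu): 4 synonymous substitutions.
Codon 3 (AUA, Ile): 2 synonymous substitutions.
Codon 4 (AGC, Ser): 1 synonymous substitution.
Total: 3 + 4 + 2 + 1 = 10.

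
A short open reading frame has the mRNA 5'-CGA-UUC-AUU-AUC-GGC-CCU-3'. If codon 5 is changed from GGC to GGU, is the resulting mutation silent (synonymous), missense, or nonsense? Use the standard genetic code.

Position 15 falls in codon 5: GGC → Gly.
After the substitution the codon is GGU → Gly.
Both encode Gly, so the change is synonymous.

silent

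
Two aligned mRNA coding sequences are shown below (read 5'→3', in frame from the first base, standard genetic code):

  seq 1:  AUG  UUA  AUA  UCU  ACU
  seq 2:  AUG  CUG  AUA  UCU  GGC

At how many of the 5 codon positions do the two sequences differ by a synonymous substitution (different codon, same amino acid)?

Codon 1: AUG Met / AUG Met — identical.
Codon 2: UUA Leu / CUG Leu — synonymous.
Codon 3: AUA Ile / AUA Ile — identical.
Codon 4: UCU Ser / UCU Ser — identical.
Codon 5: ACU Thr / GGC Gly — nonsynonymous.
Synonymous differences: 1.

1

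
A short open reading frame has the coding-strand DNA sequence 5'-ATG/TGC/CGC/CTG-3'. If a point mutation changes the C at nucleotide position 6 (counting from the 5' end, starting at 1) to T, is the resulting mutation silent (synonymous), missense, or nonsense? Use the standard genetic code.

Position 6 falls in codon 2: TGC → Cys.
After the substitution the codon is TGT → Cys.
Both encode Cys, so the change is synonymous.

silent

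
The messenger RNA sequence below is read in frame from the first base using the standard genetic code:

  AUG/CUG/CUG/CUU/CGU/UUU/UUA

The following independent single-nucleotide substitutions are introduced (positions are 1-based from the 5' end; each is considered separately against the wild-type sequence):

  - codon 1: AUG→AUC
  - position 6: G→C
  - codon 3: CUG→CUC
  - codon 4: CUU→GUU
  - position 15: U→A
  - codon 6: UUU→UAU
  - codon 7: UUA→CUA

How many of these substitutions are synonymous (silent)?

Codon 1: AUG (Met) → AUC (Ile) — missense.
Codon 2: CUG (Leu) → CUC (Leu) — synonymous.
Codon 3: CUG (Leu) → CUC (Leu) — synonymous.
Codon 4: CUU (Leu) → GUU (Val) — missense.
Codon 5: CGU (Arg) → CGA (Arg) — synonymous.
Codon 6: UUU (Phe) → UAU (Tyr) — missense.
Codon 7: UUA (Leu) → CUA (Leu) — synonymous.
Synonymous: 4 of 7.

4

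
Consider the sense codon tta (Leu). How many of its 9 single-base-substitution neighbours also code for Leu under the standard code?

2

Position 1: CTA → 1 synonymous.
Position 2: none → 0 synonymous.
Position 3: TTG → 1 synonymous.
Total: 1 + 0 + 1 = 2.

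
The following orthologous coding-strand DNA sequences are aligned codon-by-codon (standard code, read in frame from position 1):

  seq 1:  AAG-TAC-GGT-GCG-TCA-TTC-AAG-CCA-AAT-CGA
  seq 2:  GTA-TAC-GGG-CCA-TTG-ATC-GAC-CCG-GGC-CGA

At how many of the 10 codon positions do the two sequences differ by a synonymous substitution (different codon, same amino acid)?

2

Codon 1: AAG Lys / GTA Val — nonsynonymous.
Codon 2: TAC Tyr / TAC Tyr — identical.
Codon 3: GGT Gly / GGG Gly — synonymous.
Codon 4: GCG Ala / CCA Pro — nonsynonymous.
Codon 5: TCA Ser / TTG Leu — nonsynonymous.
Codon 6: TTC Phe / ATC Ile — nonsynonymous.
Codon 7: AAG Lys / GAC Asp — nonsynonymous.
Codon 8: CCA Pro / CCG Pro — synonymous.
Codon 9: AAT Asn / GGC Gly — nonsynonymous.
Codon 10: CGA Arg / CGA Arg — identical.
Synonymous differences: 2.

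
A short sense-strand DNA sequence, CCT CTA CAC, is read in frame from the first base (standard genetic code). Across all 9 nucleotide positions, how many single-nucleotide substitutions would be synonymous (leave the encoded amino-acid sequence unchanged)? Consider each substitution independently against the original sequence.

8

Codon 1 (CCT, Pro): 3 synonymous substitutions.
Codon 2 (CTA, Leu): 4 synonymous substitutions.
Codon 3 (CAC, His): 1 synonymous substitution.
Total: 3 + 4 + 1 = 8.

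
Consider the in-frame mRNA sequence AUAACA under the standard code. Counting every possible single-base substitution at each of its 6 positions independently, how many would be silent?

Codon 1 (AUA, Ile): 2 synonymous substitutions.
Codon 2 (ACA, Thr): 3 synonymous substitutions.
Total: 2 + 3 = 5.

5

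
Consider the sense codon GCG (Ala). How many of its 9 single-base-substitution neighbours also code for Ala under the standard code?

Position 1: none → 0 synonymous.
Position 2: none → 0 synonymous.
Position 3: GCU, GCC, GCA → 3 synonymous.
Total: 0 + 0 + 3 = 3.

3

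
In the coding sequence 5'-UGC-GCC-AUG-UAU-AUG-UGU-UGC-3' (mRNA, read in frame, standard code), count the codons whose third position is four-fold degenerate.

Codon 1 UGC (Cys): third position 2-fold.
Codon 2 GCC (Ala): third position 4-fold.
Codon 3 AUG (Met): third position 1-fold.
Codon 4 UAU (Tyr): third position 2-fold.
Codon 5 AUG (Met): third position 1-fold.
Codon 6 UGU (Cys): third position 2-fold.
Codon 7 UGC (Cys): third position 2-fold.
Four-fold degenerate third positions: 1.

1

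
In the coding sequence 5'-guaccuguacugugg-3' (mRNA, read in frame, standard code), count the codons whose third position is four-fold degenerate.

Codon 1 GUA (Val): third position 4-fold.
Codon 2 CCU (Pro): third position 4-fold.
Codon 3 GUA (Val): third position 4-fold.
Codon 4 CUG (Leu): third position 4-fold.
Codon 5 UGG (Trp): third position 1-fold.
Four-fold degenerate third positions: 4.

4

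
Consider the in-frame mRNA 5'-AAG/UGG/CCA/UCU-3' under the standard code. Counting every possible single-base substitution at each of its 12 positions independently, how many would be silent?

7

Codon 1 (AAG, Lys): 1 synonymous substitution.
Codon 2 (UGG, Trp): 0 synonymous substitutions.
Codon 3 (CCA, Pro): 3 synonymous substitutions.
Codon 4 (UCU, Ser): 3 synonymous substitutions.
Total: 1 + 0 + 3 + 3 = 7.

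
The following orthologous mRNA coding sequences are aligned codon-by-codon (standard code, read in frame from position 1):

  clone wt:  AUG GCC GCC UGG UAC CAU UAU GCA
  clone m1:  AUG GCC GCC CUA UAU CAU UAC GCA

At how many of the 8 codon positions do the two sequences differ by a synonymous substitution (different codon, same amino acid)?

2

Codon 1: AUG Met / AUG Met — identical.
Codon 2: GCC Ala / GCC Ala — identical.
Codon 3: GCC Ala / GCC Ala — identical.
Codon 4: UGG Trp / CUA Leu — nonsynonymous.
Codon 5: UAC Tyr / UAU Tyr — synonymous.
Codon 6: CAU His / CAU His — identical.
Codon 7: UAU Tyr / UAC Tyr — synonymous.
Codon 8: GCA Ala / GCA Ala — identical.
Synonymous differences: 2.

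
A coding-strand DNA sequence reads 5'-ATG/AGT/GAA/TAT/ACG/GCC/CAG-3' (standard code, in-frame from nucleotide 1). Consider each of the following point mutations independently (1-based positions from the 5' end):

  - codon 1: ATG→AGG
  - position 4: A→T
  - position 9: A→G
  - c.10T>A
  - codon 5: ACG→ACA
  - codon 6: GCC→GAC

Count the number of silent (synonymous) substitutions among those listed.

2

Codon 1: ATG (Met) → AGG (Arg) — missense.
Codon 2: AGT (Ser) → TGT (Cys) — missense.
Codon 3: GAA (Glu) → GAG (Glu) — synonymous.
Codon 4: TAT (Tyr) → AAT (Asn) — missense.
Codon 5: ACG (Thr) → ACA (Thr) — synonymous.
Codon 6: GCC (Ala) → GAC (Asp) — missense.
Synonymous: 2 of 6.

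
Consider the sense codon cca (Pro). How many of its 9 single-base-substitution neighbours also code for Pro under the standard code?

Position 1: none → 0 synonymous.
Position 2: none → 0 synonymous.
Position 3: CCU, CCC, CCG → 3 synonymous.
Total: 0 + 0 + 3 = 3.

3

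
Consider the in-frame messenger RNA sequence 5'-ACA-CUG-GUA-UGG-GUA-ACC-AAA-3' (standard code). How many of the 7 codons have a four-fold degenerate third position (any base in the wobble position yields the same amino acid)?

Codon 1 ACA (Thr): third position 4-fold.
Codon 2 CUG (Leu): third position 4-fold.
Codon 3 GUA (Val): third position 4-fold.
Codon 4 UGG (Trp): third position 1-fold.
Codon 5 GUA (Val): third position 4-fold.
Codon 6 ACC (Thr): third position 4-fold.
Codon 7 AAA (Lys): third position 2-fold.
Four-fold degenerate third positions: 5.

5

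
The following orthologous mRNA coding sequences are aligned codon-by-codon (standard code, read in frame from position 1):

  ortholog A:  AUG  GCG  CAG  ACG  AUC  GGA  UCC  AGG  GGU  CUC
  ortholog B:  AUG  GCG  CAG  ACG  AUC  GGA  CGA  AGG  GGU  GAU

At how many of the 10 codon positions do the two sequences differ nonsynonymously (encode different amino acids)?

Codon 1: AUG Met / AUG Met — identical.
Codon 2: GCG Ala / GCG Ala — identical.
Codon 3: CAG Gln / CAG Gln — identical.
Codon 4: ACG Thr / ACG Thr — identical.
Codon 5: AUC Ile / AUC Ile — identical.
Codon 6: GGA Gly / GGA Gly — identical.
Codon 7: UCC Ser / CGA Arg — nonsynonymous.
Codon 8: AGG Arg / AGG Arg — identical.
Codon 9: GGU Gly / GGU Gly — identical.
Codon 10: CUC Leu / GAU Asp — nonsynonymous.
Nonsynonymous differences: 2.

2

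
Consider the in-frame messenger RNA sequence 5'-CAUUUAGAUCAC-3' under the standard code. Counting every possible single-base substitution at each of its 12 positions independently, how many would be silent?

Codon 1 (CAU, His): 1 synonymous substitution.
Codon 2 (UUA, Leu): 2 synonymous substitutions.
Codon 3 (GAU, Asp): 1 synonymous substitution.
Codon 4 (CAC, His): 1 synonymous substitution.
Total: 1 + 2 + 1 + 1 = 5.

5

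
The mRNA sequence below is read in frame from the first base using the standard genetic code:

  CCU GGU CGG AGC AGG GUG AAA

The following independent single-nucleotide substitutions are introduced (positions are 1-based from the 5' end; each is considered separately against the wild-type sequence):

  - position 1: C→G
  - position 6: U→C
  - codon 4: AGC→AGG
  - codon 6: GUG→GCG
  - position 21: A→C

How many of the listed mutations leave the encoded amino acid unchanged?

Codon 1: CCU (Pro) → GCU (Ala) — missense.
Codon 2: GGU (Gly) → GGC (Gly) — synonymous.
Codon 4: AGC (Ser) → AGG (Arg) — missense.
Codon 6: GUG (Val) → GCG (Ala) — missense.
Codon 7: AAA (Lys) → AAC (Asn) — missense.
Synonymous: 1 of 5.

1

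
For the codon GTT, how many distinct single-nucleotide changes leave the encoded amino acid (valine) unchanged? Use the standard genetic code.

Position 1: none → 0 synonymous.
Position 2: none → 0 synonymous.
Position 3: GTC, GTA, GTG → 3 synonymous.
Total: 0 + 0 + 3 = 3.

3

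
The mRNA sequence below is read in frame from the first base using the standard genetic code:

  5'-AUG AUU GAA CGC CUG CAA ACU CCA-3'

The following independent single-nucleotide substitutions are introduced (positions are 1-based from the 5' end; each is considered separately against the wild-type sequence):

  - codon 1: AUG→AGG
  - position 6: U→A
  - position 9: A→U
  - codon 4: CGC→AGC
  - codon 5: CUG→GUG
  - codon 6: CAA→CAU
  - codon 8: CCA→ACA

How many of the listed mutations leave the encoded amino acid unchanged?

1

Codon 1: AUG (Met) → AGG (Arg) — missense.
Codon 2: AUU (Ile) → AUA (Ile) — synonymous.
Codon 3: GAA (Glu) → GAU (Asp) — missense.
Codon 4: CGC (Arg) → AGC (Ser) — missense.
Codon 5: CUG (Leu) → GUG (Val) — missense.
Codon 6: CAA (Gln) → CAU (His) — missense.
Codon 8: CCA (Pro) → ACA (Thr) — missense.
Synonymous: 1 of 7.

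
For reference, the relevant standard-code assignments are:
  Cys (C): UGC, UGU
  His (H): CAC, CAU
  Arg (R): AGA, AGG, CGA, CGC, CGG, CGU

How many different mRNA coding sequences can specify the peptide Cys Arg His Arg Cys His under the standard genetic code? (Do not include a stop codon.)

576

Cys: 2 codons.
Arg: 6 codons.
His: 2 codons.
Arg: 6 codons.
Cys: 2 codons.
His: 2 codons.
2 × 6 × 2 × 6 × 2 × 2 = 576.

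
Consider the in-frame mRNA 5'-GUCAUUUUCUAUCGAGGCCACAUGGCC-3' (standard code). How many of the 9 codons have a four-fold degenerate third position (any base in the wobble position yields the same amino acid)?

4

Codon 1 GUC (Val): third position 4-fold.
Codon 2 AUU (Ile): third position 3-fold.
Codon 3 UUC (Phe): third position 2-fold.
Codon 4 UAU (Tyr): third position 2-fold.
Codon 5 CGA (Arg): third position 4-fold.
Codon 6 GGC (Gly): third position 4-fold.
Codon 7 CAC (His): third position 2-fold.
Codon 8 AUG (Met): third position 1-fold.
Codon 9 GCC (Ala): third position 4-fold.
Four-fold degenerate third positions: 4.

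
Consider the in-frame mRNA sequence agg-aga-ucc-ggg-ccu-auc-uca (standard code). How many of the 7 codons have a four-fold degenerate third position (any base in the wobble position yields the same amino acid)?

Codon 1 AGG (Arg): third position 2-fold.
Codon 2 AGA (Arg): third position 2-fold.
Codon 3 UCC (Ser): third position 4-fold.
Codon 4 GGG (Gly): third position 4-fold.
Codon 5 CCU (Pro): third position 4-fold.
Codon 6 AUC (Ile): third position 3-fold.
Codon 7 UCA (Ser): third position 4-fold.
Four-fold degenerate third positions: 4.

4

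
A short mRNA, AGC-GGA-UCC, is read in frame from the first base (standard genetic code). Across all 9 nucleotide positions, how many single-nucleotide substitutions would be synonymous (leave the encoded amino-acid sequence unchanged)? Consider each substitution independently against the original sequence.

Codon 1 (AGC, Ser): 1 synonymous substitution.
Codon 2 (GGA, Gly): 3 synonymous substitutions.
Codon 3 (UCC, Ser): 3 synonymous substitutions.
Total: 1 + 3 + 3 = 7.

7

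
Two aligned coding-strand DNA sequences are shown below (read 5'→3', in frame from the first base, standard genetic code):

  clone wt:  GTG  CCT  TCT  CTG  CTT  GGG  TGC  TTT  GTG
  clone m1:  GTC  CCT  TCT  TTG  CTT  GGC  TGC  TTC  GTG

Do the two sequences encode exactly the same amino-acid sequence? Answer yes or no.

Codon 1: GTG Val / GTC Val — synonymous.
Codon 2: CCT Pro / CCT Pro — identical.
Codon 3: TCT Ser / TCT Ser — identical.
Codon 4: CTG Leu / TTG Leu — synonymous.
Codon 5: CTT Leu / CTT Leu — identical.
Codon 6: GGG Gly / GGC Gly — synonymous.
Codon 7: TGC Cys / TGC Cys — identical.
Codon 8: TTT Phe / TTC Phe — synonymous.
Codon 9: GTG Val / GTG Val — identical.
Nonsynonymous differences: 0 → same protein.

yes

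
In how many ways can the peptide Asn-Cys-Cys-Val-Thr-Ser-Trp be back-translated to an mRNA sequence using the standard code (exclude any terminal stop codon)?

768

Asn: 2 codons.
Cys: 2 codons.
Cys: 2 codons.
Val: 4 codons.
Thr: 4 codons.
Ser: 6 codons.
Trp: 1 codon.
2 × 2 × 2 × 4 × 4 × 6 × 1 = 768.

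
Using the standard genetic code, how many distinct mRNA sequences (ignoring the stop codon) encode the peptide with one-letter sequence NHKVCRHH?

Asn: 2 codons.
His: 2 codons.
Lys: 2 codons.
Val: 4 codons.
Cys: 2 codons.
Arg: 6 codons.
His: 2 codons.
His: 2 codons.
2 × 2 × 2 × 4 × 2 × 6 × 2 × 2 = 1536.

1536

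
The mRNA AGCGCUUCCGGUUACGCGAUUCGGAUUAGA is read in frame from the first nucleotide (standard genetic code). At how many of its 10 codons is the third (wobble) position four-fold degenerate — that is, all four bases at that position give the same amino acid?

Codon 1 AGC (Ser): third position 2-fold.
Codon 2 GCU (Ala): third position 4-fold.
Codon 3 UCC (Ser): third position 4-fold.
Codon 4 GGU (Gly): third position 4-fold.
Codon 5 UAC (Tyr): third position 2-fold.
Codon 6 GCG (Ala): third position 4-fold.
Codon 7 AUU (Ile): third position 3-fold.
Codon 8 CGG (Arg): third position 4-fold.
Codon 9 AUU (Ile): third position 3-fold.
Codon 10 AGA (Arg): third position 2-fold.
Four-fold degenerate third positions: 5.

5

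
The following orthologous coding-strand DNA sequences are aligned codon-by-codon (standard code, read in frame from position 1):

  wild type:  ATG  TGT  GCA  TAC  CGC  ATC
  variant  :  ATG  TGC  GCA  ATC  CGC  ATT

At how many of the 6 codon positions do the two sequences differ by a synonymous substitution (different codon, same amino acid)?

Codon 1: ATG Met / ATG Met — identical.
Codon 2: TGT Cys / TGC Cys — synonymous.
Codon 3: GCA Ala / GCA Ala — identical.
Codon 4: TAC Tyr / ATC Ile — nonsynonymous.
Codon 5: CGC Arg / CGC Arg — identical.
Codon 6: ATC Ile / ATT Ile — synonymous.
Synonymous differences: 2.

2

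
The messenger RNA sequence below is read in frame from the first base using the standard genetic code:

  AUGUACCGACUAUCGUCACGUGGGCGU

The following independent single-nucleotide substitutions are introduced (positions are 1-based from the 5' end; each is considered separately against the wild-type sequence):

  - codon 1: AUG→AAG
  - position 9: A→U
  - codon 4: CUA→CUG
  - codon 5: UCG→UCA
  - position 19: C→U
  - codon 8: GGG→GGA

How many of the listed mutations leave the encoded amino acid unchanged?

4

Codon 1: AUG (Met) → AAG (Lys) — missense.
Codon 3: CGA (Arg) → CGU (Arg) — synonymous.
Codon 4: CUA (Leu) → CUG (Leu) — synonymous.
Codon 5: UCG (Ser) → UCA (Ser) — synonymous.
Codon 7: CGU (Arg) → UGU (Cys) — missense.
Codon 8: GGG (Gly) → GGA (Gly) — synonymous.
Synonymous: 4 of 6.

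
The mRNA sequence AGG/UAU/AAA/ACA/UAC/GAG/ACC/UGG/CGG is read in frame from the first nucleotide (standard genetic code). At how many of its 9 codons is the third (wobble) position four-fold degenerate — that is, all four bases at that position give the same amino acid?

Codon 1 AGG (Arg): third position 2-fold.
Codon 2 UAU (Tyr): third position 2-fold.
Codon 3 AAA (Lys): third position 2-fold.
Codon 4 ACA (Thr): third position 4-fold.
Codon 5 UAC (Tyr): third position 2-fold.
Codon 6 GAG (Glu): third position 2-fold.
Codon 7 ACC (Thr): third position 4-fold.
Codon 8 UGG (Trp): third position 1-fold.
Codon 9 CGG (Arg): third position 4-fold.
Four-fold degenerate third positions: 3.

3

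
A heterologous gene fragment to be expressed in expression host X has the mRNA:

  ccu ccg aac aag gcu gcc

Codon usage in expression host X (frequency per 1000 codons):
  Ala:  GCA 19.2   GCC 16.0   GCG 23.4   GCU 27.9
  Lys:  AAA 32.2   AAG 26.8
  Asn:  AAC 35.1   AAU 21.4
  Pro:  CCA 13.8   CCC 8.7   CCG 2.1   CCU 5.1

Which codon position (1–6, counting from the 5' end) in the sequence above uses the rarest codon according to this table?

Codon 1 CCU (Pro): 5.1 per 1000.
Codon 2 CCG (Pro): 2.1 per 1000.
Codon 3 AAC (Asn): 35.1 per 1000.
Codon 4 AAG (Lys): 26.8 per 1000.
Codon 5 GCU (Ala): 27.9 per 1000.
Codon 6 GCC (Ala): 16.0 per 1000.
Lowest frequency is 2.1 at codon 2.

2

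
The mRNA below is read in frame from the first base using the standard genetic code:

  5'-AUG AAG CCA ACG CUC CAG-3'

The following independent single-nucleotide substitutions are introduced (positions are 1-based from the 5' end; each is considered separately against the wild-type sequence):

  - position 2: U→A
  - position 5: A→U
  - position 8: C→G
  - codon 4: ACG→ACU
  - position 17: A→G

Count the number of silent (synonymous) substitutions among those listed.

Codon 1: AUG (Met) → AAG (Lys) — missense.
Codon 2: AAG (Lys) → AUG (Met) — missense.
Codon 3: CCA (Pro) → CGA (Arg) — missense.
Codon 4: ACG (Thr) → ACU (Thr) — synonymous.
Codon 6: CAG (Gln) → CGG (Arg) — missense.
Synonymous: 1 of 5.

1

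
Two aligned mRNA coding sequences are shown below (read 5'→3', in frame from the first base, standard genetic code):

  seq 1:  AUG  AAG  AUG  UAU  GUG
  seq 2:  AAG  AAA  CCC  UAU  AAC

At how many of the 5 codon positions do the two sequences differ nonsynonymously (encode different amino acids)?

Codon 1: AUG Met / AAG Lys — nonsynonymous.
Codon 2: AAG Lys / AAA Lys — synonymous.
Codon 3: AUG Met / CCC Pro — nonsynonymous.
Codon 4: UAU Tyr / UAU Tyr — identical.
Codon 5: GUG Val / AAC Asn — nonsynonymous.
Nonsynonymous differences: 3.

3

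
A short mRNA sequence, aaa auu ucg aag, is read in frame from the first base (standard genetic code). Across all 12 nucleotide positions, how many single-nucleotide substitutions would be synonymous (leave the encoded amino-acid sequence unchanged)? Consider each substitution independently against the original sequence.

Codon 1 (AAA, Lys): 1 synonymous substitution.
Codon 2 (AUU, Ile): 2 synonymous substitutions.
Codon 3 (UCG, Ser): 3 synonymous substitutions.
Codon 4 (AAG, Lys): 1 synonymous substitution.
Total: 1 + 2 + 3 + 1 = 7.

7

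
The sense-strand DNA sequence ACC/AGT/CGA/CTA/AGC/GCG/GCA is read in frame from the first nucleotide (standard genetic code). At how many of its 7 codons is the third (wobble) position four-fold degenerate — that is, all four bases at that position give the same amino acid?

5

Codon 1 ACC (Thr): third position 4-fold.
Codon 2 AGT (Ser): third position 2-fold.
Codon 3 CGA (Arg): third position 4-fold.
Codon 4 CTA (Leu): third position 4-fold.
Codon 5 AGC (Ser): third position 2-fold.
Codon 6 GCG (Ala): third position 4-fold.
Codon 7 GCA (Ala): third position 4-fold.
Four-fold degenerate third positions: 5.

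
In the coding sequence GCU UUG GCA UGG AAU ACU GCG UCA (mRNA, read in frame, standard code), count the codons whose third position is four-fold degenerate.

5

Codon 1 GCU (Ala): third position 4-fold.
Codon 2 UUG (Leu): third position 2-fold.
Codon 3 GCA (Ala): third position 4-fold.
Codon 4 UGG (Trp): third position 1-fold.
Codon 5 AAU (Asn): third position 2-fold.
Codon 6 ACU (Thr): third position 4-fold.
Codon 7 GCG (Ala): third position 4-fold.
Codon 8 UCA (Ser): third position 4-fold.
Four-fold degenerate third positions: 5.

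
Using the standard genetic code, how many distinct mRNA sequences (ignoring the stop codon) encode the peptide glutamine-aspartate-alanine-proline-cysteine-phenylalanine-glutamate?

Gln: 2 codons.
Asp: 2 codons.
Ala: 4 codons.
Pro: 4 codons.
Cys: 2 codons.
Phe: 2 codons.
Glu: 2 codons.
2 × 2 × 4 × 4 × 2 × 2 × 2 = 512.

512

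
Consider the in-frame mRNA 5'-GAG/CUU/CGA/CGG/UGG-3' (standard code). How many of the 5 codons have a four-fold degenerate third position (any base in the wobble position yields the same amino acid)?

Codon 1 GAG (Glu): third position 2-fold.
Codon 2 CUU (Leu): third position 4-fold.
Codon 3 CGA (Arg): third position 4-fold.
Codon 4 CGG (Arg): third position 4-fold.
Codon 5 UGG (Trp): third position 1-fold.
Four-fold degenerate third positions: 3.

3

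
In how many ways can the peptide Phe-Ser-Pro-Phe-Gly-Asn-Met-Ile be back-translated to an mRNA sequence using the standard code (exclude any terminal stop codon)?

2304

Phe: 2 codons.
Ser: 6 codons.
Pro: 4 codons.
Phe: 2 codons.
Gly: 4 codons.
Asn: 2 codons.
Met: 1 codon.
Ile: 3 codons.
2 × 6 × 4 × 2 × 4 × 2 × 1 × 3 = 2304.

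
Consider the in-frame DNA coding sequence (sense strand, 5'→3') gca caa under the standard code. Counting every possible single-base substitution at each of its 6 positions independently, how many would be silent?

Codon 1 (GCA, Ala): 3 synonymous substitutions.
Codon 2 (CAA, Gln): 1 synonymous substitution.
Total: 3 + 1 = 4.

4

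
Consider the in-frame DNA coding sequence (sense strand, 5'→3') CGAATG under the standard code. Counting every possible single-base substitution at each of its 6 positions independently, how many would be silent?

Codon 1 (CGA, Arg): 4 synonymous substitutions.
Codon 2 (ATG, Met): 0 synonymous substitutions.
Total: 4 + 0 = 4.

4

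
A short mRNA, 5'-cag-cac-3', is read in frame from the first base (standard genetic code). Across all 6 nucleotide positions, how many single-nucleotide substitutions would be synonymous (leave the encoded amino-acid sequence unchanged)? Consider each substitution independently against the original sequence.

Codon 1 (CAG, Gln): 1 synonymous substitution.
Codon 2 (CAC, His): 1 synonymous substitution.
Total: 1 + 1 = 2.

2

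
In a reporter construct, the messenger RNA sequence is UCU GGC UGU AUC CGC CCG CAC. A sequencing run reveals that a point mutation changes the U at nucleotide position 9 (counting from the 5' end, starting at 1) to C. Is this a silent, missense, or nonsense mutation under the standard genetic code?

silent

Position 9 falls in codon 3: UGU → Cys.
After the substitution the codon is UGC → Cys.
Both encode Cys, so the change is synonymous.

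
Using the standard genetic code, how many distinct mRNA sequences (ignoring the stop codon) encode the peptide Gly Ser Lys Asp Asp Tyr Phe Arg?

Gly: 4 codons.
Ser: 6 codons.
Lys: 2 codons.
Asp: 2 codons.
Asp: 2 codons.
Tyr: 2 codons.
Phe: 2 codons.
Arg: 6 codons.
4 × 6 × 2 × 2 × 2 × 2 × 2 × 6 = 4608.

4608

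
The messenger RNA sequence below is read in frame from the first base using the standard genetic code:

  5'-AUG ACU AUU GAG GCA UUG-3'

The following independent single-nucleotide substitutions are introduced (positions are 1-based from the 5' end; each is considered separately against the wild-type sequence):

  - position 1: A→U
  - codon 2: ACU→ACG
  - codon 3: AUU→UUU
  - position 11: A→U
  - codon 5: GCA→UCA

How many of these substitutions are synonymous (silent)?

1

Codon 1: AUG (Met) → UUG (Leu) — missense.
Codon 2: ACU (Thr) → ACG (Thr) — synonymous.
Codon 3: AUU (Ile) → UUU (Phe) — missense.
Codon 4: GAG (Glu) → GUG (Val) — missense.
Codon 5: GCA (Ala) → UCA (Ser) — missense.
Synonymous: 1 of 5.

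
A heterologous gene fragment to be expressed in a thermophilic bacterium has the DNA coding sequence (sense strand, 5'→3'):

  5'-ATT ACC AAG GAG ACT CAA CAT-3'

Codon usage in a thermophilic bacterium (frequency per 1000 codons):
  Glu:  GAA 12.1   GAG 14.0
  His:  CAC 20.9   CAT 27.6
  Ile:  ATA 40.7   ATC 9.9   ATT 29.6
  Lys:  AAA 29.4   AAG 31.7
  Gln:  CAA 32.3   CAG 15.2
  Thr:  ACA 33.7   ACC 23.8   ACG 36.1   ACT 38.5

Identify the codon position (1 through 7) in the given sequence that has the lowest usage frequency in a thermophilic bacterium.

Codon 1 ATT (Ile): 29.6 per 1000.
Codon 2 ACC (Thr): 23.8 per 1000.
Codon 3 AAG (Lys): 31.7 per 1000.
Codon 4 GAG (Glu): 14.0 per 1000.
Codon 5 ACT (Thr): 38.5 per 1000.
Codon 6 CAA (Gln): 32.3 per 1000.
Codon 7 CAT (His): 27.6 per 1000.
Lowest frequency is 14.0 at codon 4.

4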